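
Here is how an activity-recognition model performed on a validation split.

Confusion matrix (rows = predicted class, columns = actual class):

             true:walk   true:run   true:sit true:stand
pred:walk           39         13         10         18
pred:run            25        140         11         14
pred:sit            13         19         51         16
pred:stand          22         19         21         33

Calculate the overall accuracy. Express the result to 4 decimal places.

Accuracy = trace / total = (39+140+51+33=263) / 464 = 263/464 = 0.5668

0.5668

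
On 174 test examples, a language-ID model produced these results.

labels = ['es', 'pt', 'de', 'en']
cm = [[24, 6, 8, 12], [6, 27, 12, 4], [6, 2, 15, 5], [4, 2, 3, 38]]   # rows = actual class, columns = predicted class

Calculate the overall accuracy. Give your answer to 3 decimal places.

Accuracy = trace / total = (24+27+15+38=104) / 174 = 104/174 = 0.598

0.598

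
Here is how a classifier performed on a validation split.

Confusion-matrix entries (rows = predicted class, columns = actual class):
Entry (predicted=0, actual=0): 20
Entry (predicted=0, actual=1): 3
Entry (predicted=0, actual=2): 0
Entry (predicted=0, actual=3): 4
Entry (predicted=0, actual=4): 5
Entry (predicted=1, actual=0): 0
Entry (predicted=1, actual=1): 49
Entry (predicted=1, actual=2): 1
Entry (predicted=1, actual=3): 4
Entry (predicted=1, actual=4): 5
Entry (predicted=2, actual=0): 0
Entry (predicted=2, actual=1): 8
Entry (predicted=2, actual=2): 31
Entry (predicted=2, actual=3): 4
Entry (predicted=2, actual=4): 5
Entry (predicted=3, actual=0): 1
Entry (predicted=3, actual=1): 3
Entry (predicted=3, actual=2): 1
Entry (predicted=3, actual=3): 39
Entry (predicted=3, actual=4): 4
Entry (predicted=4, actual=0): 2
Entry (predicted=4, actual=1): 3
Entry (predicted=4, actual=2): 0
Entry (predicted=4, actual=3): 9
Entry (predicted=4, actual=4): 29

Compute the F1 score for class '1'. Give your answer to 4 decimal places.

0.7840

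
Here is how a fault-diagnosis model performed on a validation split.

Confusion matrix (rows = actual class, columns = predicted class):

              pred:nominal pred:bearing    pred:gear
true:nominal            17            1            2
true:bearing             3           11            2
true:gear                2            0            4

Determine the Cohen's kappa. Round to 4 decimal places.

Observed agreement pₒ = trace/N = 32/42 = 0.76190
Expected agreement pₑ = Σ (rowᵢ·colᵢ)/N² = (20·22 + 16·12 + 6·8)/42² = 0.38549
κ = (pₒ − pₑ)/(1 − pₑ) = (0.76190 − 0.38549)/(1 − 0.38549) = 0.6125

0.6125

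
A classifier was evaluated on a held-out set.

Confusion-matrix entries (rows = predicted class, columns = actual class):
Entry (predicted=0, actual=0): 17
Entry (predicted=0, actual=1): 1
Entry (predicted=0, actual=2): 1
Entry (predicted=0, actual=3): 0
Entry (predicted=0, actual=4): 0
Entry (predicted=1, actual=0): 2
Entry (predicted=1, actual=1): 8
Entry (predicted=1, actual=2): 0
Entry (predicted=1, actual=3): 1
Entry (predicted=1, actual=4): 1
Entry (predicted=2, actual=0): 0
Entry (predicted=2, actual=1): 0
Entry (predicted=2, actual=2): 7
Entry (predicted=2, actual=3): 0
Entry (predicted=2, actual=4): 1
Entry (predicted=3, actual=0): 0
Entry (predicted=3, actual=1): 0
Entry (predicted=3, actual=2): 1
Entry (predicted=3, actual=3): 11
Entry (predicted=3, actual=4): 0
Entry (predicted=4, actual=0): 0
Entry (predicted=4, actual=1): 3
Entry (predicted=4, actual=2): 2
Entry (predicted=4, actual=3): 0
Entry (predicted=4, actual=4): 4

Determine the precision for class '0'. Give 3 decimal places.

0.895

Treat '0' as positive and all other classes as negative.
precision = TP/(TP+FP).
0: TP=17, FP=1+1+0+0=2 → 17/19 = 0.8947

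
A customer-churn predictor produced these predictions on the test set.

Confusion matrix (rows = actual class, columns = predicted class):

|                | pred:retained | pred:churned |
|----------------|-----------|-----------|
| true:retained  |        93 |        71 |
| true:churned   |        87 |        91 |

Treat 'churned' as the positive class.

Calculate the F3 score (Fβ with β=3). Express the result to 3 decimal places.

0.516

Fβ = (1+β²)·TP / ((1+β²)·TP + β²·FN + FP), with β²=9
= 10·91 / (10·91 + 9·87 + 71) = 0.516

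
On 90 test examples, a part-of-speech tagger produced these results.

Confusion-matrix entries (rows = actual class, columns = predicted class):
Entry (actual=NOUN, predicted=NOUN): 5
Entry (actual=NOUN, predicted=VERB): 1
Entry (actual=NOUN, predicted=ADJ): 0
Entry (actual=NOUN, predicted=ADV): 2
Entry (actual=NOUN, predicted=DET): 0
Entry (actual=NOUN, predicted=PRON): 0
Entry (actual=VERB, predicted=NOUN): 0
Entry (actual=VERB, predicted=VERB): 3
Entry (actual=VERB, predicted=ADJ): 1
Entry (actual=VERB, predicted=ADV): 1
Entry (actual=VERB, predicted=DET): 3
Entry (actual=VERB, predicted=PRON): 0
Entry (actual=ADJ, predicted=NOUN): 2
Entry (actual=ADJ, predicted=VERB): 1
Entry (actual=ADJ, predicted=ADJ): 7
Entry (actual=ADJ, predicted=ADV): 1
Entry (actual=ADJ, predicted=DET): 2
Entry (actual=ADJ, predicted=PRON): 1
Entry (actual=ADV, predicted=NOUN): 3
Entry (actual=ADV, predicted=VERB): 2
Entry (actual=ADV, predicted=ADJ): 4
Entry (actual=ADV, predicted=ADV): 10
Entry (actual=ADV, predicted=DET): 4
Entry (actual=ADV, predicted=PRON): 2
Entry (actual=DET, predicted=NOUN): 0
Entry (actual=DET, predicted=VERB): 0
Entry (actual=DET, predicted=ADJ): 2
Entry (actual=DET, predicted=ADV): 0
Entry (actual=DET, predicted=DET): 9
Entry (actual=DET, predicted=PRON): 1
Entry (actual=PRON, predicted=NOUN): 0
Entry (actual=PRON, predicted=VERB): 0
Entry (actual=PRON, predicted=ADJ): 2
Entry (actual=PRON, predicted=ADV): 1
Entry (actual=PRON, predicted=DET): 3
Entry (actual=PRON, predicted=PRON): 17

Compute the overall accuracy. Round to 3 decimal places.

Accuracy = trace / total = (5+3+7+10+9+17=51) / 90 = 51/90 = 0.567

0.567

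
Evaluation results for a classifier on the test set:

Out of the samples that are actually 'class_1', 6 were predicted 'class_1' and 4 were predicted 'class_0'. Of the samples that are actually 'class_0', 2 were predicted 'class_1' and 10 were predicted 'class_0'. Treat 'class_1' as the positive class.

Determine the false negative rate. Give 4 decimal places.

0.4000

FNR = FN/(FN+TP) = 4/(4+6) = 0.4000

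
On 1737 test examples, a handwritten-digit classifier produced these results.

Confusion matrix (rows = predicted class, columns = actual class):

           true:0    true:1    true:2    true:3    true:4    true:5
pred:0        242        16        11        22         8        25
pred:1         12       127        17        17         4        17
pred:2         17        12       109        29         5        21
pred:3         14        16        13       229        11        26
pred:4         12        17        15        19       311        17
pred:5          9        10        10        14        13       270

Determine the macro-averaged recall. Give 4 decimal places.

0.7251

Per-class recall (TP/(TP+FN)):
  0: TP=242, FN=12+17+14+12+9=64 → 242/306 = 0.79085
  1: TP=127, FN=16+12+16+17+10=71 → 127/198 = 0.64141
  2: TP=109, FN=11+17+13+15+10=66 → 109/175 = 0.62286
  3: TP=229, FN=22+17+29+19+14=101 → 229/330 = 0.69394
  4: TP=311, FN=8+4+5+11+13=41 → 311/352 = 0.88352
  5: TP=270, FN=25+17+21+26+17=106 → 270/376 = 0.71809
Macro-recall = mean = (0.79085 + 0.64141 + 0.62286 + 0.69394 + 0.88352 + 0.71809) / 6 = 0.7251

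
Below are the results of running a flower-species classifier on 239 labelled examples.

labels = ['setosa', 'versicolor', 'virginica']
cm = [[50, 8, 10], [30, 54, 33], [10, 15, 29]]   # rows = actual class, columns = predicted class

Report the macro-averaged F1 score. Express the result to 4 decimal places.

Per-class F1 score (2·TP/(2·TP+FP+FN)):
  setosa: TP=50, FP=30+10=40, FN=8+10=18 → 100/158 = 0.63291
  versicolor: TP=54, FP=8+15=23, FN=30+33=63 → 108/194 = 0.55670
  virginica: TP=29, FP=10+33=43, FN=10+15=25 → 58/126 = 0.46032
Macro-F1 score = mean = (0.63291 + 0.55670 + 0.46032) / 3 = 0.5500

0.5500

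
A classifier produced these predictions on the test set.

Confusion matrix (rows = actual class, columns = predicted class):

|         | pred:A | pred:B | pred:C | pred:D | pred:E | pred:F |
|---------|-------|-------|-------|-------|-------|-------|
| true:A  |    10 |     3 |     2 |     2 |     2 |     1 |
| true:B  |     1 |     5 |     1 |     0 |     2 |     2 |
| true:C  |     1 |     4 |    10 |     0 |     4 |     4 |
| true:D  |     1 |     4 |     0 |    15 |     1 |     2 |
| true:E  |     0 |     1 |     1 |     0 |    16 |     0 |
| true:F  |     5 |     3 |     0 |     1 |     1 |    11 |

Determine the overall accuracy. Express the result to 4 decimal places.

Accuracy = trace / total = (10+5+10+15+16+11=67) / 116 = 67/116 = 0.5776

0.5776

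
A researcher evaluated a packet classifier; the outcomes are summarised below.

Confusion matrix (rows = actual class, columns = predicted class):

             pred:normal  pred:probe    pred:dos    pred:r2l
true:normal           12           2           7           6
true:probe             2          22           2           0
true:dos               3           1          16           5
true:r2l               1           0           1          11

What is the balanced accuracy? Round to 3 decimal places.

0.694

Balanced accuracy = mean of per-class recall.
  normal: recall = 12/27 = 0.4444
  probe: recall = 22/26 = 0.8462
  dos: recall = 16/25 = 0.6400
  r2l: recall = 11/13 = 0.8462
Mean = (0.4444 + 0.8462 + 0.6400 + 0.8462) / 4 = 0.694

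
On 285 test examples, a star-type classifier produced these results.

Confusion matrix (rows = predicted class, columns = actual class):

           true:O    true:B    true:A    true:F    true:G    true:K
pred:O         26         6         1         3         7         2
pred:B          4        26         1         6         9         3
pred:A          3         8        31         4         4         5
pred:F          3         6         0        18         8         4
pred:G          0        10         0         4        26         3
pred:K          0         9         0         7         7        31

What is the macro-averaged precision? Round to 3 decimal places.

0.552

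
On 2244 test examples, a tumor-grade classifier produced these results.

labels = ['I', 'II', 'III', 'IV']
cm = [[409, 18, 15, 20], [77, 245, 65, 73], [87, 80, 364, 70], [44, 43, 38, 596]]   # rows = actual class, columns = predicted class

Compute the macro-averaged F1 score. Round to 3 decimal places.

0.704

Per-class F1 score (2·TP/(2·TP+FP+FN)):
  I: TP=409, FP=77+87+44=208, FN=18+15+20=53 → 818/1079 = 0.7581
  II: TP=245, FP=18+80+43=141, FN=77+65+73=215 → 490/846 = 0.5792
  III: TP=364, FP=15+65+38=118, FN=87+80+70=237 → 728/1083 = 0.6722
  IV: TP=596, FP=20+73+70=163, FN=44+43+38=125 → 1192/1480 = 0.8054
Macro-F1 score = mean = (0.7581 + 0.5792 + 0.6722 + 0.8054) / 4 = 0.704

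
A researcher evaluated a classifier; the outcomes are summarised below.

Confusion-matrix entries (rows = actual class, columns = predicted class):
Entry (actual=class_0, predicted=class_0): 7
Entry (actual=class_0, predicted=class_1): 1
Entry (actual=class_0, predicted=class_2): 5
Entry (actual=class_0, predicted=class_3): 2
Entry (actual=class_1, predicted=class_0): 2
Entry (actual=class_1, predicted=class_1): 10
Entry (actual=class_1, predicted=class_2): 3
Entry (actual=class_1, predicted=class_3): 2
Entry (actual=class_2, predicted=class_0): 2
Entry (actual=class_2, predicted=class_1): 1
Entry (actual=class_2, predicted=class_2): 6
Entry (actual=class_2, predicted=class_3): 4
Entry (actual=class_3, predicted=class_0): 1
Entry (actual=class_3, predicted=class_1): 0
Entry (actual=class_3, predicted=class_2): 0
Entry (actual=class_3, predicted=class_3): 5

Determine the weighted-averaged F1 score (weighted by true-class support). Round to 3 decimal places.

Per-class F1 score (2·TP/(2·TP+FP+FN)):
  class_0: TP=7, FP=2+2+1=5, FN=1+5+2=8 → 14/27 = 0.5185
  class_1: TP=10, FP=1+1+0=2, FN=2+3+2=7 → 20/29 = 0.6897
  class_2: TP=6, FP=5+3+0=8, FN=2+1+4=7 → 12/27 = 0.4444
  class_3: TP=5, FP=2+2+4=8, FN=1+0+0=1 → 10/19 = 0.5263
Weighted-F1 score = Σ (supportᵢ/N)·F1 scoreᵢ with N=51: (15/51)·0.5185 + (17/51)·0.6897 + (13/51)·0.4444 + (6/51)·0.5263 = 0.558

0.558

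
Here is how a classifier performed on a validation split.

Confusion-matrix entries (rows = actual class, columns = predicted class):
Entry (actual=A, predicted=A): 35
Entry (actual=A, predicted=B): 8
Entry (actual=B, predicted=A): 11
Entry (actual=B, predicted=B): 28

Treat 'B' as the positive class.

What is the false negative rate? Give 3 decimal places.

0.282

FNR = FN/(FN+TP) = 11/(11+28) = 0.282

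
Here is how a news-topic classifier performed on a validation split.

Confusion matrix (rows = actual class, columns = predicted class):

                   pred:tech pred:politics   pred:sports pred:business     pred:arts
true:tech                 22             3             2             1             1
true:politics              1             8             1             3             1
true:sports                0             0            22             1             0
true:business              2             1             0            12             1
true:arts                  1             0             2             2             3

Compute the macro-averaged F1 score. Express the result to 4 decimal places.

0.6819

Per-class F1 score (2·TP/(2·TP+FP+FN)):
  tech: TP=22, FP=1+0+2+1=4, FN=3+2+1+1=7 → 44/55 = 0.80000
  politics: TP=8, FP=3+0+1+0=4, FN=1+1+3+1=6 → 16/26 = 0.61538
  sports: TP=22, FP=2+1+0+2=5, FN=0+0+1+0=1 → 44/50 = 0.88000
  business: TP=12, FP=1+3+1+2=7, FN=2+1+0+1=4 → 24/35 = 0.68571
  arts: TP=3, FP=1+1+0+1=3, FN=1+0+2+2=5 → 6/14 = 0.42857
Macro-F1 score = mean = (0.80000 + 0.61538 + 0.88000 + 0.68571 + 0.42857) / 5 = 0.6819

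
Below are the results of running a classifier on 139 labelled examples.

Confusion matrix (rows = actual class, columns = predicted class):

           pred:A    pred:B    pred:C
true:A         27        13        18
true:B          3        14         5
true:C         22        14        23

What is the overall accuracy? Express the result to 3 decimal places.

0.460

Accuracy = trace / total = (27+14+23=64) / 139 = 64/139 = 0.460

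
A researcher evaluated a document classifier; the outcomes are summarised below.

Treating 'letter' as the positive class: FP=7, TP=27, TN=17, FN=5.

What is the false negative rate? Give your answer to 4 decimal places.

FNR = FN/(FN+TP) = 5/(5+27) = 0.1563

0.1563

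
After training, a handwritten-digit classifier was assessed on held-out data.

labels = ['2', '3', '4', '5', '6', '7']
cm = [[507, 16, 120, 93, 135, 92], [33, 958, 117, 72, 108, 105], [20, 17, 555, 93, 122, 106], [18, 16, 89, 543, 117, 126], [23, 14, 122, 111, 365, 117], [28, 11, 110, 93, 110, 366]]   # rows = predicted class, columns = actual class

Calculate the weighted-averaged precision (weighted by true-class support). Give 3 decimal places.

0.575

Per-class precision (TP/(TP+FP)):
  2: TP=507, FP=16+120+93+135+92=456 → 507/963 = 0.5265
  3: TP=958, FP=33+117+72+108+105=435 → 958/1393 = 0.6877
  4: TP=555, FP=20+17+93+122+106=358 → 555/913 = 0.6079
  5: TP=543, FP=18+16+89+117+126=366 → 543/909 = 0.5974
  6: TP=365, FP=23+14+122+111+117=387 → 365/752 = 0.4854
  7: TP=366, FP=28+11+110+93+110=352 → 366/718 = 0.5097
Weighted-precision = Σ (supportᵢ/N)·precisionᵢ with N=5648: (629/5648)·0.5265 + (1032/5648)·0.6877 + (1113/5648)·0.6079 + (1005/5648)·0.5974 + (957/5648)·0.4854 + (912/5648)·0.5097 = 0.575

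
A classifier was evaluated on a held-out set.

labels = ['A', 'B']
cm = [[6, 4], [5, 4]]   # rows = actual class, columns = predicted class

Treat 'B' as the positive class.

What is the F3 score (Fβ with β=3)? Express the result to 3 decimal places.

0.449

Fβ = (1+β²)·TP / ((1+β²)·TP + β²·FN + FP), with β²=9
= 10·4 / (10·4 + 9·5 + 4) = 0.449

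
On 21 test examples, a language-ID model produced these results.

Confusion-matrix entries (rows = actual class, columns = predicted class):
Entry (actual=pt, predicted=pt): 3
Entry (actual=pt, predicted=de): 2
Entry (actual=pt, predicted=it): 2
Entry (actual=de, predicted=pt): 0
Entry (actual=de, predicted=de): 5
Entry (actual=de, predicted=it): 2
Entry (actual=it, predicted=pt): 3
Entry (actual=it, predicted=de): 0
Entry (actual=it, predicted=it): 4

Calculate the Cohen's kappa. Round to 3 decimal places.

0.357

Observed agreement pₒ = trace/N = 12/21 = 0.5714
Expected agreement pₑ = Σ (rowᵢ·colᵢ)/N² = (7·6 + 7·7 + 7·8)/21² = 0.3333
κ = (pₒ − pₑ)/(1 − pₑ) = (0.5714 − 0.3333)/(1 − 0.3333) = 0.357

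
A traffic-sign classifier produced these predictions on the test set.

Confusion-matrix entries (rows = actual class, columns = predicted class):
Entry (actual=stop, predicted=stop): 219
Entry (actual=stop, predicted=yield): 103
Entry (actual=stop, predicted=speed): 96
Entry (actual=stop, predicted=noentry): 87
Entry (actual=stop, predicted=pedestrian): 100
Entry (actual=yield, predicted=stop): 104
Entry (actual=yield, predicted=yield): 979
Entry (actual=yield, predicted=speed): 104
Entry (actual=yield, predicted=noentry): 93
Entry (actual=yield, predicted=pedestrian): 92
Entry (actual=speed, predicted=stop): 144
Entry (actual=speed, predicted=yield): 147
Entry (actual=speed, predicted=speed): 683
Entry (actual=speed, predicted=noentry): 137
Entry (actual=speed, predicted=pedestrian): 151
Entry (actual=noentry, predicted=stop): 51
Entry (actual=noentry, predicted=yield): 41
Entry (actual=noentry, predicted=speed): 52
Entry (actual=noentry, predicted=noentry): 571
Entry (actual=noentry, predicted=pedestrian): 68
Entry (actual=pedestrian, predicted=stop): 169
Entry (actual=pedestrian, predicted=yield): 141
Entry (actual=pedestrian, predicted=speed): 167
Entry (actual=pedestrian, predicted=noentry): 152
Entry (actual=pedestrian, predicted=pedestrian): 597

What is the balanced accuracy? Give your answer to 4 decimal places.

0.5666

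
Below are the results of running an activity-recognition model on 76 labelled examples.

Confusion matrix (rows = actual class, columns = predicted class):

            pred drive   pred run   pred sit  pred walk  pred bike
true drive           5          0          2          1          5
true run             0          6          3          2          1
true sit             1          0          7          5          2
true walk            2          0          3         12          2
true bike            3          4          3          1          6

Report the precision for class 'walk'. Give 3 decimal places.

Treat 'walk' as positive and all other classes as negative.
precision = TP/(TP+FP).
walk: TP=12, FP=1+2+5+1=9 → 12/21 = 0.5714

0.571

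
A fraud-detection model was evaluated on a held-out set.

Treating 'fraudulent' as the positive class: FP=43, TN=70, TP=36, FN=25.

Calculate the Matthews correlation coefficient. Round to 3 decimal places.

MCC = (TP·TN − FP·FN) / √((TP+FP)(TP+FN)(TN+FP)(TN+FN))
Numerator = 36·70 − 43·25 = 1445
Denominator = √(79·61·113·95) = √51731965 = 7192.4937
MCC = 1445 / 7192.4937 = 0.201

0.201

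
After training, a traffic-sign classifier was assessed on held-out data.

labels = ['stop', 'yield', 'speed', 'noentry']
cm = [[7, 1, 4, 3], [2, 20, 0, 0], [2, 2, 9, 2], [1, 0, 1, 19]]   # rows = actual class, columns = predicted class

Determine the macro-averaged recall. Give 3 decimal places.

Per-class recall (TP/(TP+FN)):
  stop: TP=7, FN=1+4+3=8 → 7/15 = 0.4667
  yield: TP=20, FN=2+0+0=2 → 20/22 = 0.9091
  speed: TP=9, FN=2+2+2=6 → 9/15 = 0.6000
  noentry: TP=19, FN=1+0+1=2 → 19/21 = 0.9048
Macro-recall = mean = (0.4667 + 0.9091 + 0.6000 + 0.9048) / 4 = 0.720

0.720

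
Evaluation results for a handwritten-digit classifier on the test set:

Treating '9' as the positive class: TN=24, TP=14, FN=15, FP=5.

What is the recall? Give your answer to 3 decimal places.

0.483

Recall = TP/(TP+FN) = 14/(14+15) = 14/29 = 0.483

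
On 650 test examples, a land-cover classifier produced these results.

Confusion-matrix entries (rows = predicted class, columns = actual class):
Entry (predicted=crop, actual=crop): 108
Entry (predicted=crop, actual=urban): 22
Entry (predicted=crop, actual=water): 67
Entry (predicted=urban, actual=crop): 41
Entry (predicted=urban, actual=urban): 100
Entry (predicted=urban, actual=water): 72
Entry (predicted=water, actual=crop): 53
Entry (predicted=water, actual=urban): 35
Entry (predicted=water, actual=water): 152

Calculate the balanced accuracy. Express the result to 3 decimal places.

0.565

Balanced accuracy = mean of per-class recall.
  crop: recall = 108/202 = 0.5347
  urban: recall = 100/157 = 0.6369
  water: recall = 152/291 = 0.5223
Mean = (0.5347 + 0.6369 + 0.5223) / 3 = 0.565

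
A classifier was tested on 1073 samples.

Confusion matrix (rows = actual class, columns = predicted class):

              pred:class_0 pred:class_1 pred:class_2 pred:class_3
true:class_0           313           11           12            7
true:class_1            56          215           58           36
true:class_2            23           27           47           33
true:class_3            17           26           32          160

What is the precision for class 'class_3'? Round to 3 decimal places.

Take TP from the diagonal, FP from the rest of the 'class_3' prediction marginal, FN from the rest of the 'class_3' actual marginal.
precision = TP/(TP+FP).
class_3: TP=160, FP=7+36+33=76 → 160/236 = 0.6780

0.678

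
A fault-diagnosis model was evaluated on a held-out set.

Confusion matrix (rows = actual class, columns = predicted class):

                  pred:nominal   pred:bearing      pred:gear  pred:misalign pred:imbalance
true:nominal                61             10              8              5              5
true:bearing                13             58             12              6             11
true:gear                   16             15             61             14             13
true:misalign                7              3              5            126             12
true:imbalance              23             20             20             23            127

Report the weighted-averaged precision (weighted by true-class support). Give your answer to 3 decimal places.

Per-class precision (TP/(TP+FP)):
  nominal: TP=61, FP=13+16+7+23=59 → 61/120 = 0.5083
  bearing: TP=58, FP=10+15+3+20=48 → 58/106 = 0.5472
  gear: TP=61, FP=8+12+5+20=45 → 61/106 = 0.5755
  misalign: TP=126, FP=5+6+14+23=48 → 126/174 = 0.7241
  imbalance: TP=127, FP=5+11+13+12=41 → 127/168 = 0.7560
Weighted-precision = Σ (supportᵢ/N)·precisionᵢ with N=674: (89/674)·0.5083 + (100/674)·0.5472 + (119/674)·0.5755 + (153/674)·0.7241 + (213/674)·0.7560 = 0.653

0.653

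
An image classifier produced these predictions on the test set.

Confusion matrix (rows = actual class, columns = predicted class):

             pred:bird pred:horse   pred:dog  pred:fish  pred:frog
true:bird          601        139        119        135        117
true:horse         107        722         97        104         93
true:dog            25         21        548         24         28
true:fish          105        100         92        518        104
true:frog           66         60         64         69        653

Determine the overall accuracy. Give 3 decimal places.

0.646

Accuracy = trace / total = (601+722+548+518+653=3042) / 4711 = 3042/4711 = 0.646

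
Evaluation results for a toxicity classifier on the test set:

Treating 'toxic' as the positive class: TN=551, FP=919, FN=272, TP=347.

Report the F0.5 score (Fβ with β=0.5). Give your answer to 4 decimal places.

0.3053

Fβ = (1+β²)·TP / ((1+β²)·TP + β²·FN + FP), with β²=1/4
= 1.25·347 / (1.25·347 + 0.25·272 + 919) = 0.3053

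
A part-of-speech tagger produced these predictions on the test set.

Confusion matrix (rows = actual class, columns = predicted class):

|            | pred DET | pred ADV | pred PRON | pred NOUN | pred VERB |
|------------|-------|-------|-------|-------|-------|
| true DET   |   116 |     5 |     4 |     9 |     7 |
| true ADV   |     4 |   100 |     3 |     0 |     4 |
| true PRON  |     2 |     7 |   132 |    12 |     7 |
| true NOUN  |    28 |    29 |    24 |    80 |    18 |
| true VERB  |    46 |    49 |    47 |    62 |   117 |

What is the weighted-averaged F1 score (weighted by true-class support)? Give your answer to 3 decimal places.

0.578

Per-class F1 score (2·TP/(2·TP+FP+FN)):
  DET: TP=116, FP=4+2+28+46=80, FN=5+4+9+7=25 → 232/337 = 0.6884
  ADV: TP=100, FP=5+7+29+49=90, FN=4+3+0+4=11 → 200/301 = 0.6645
  PRON: TP=132, FP=4+3+24+47=78, FN=2+7+12+7=28 → 264/370 = 0.7135
  NOUN: TP=80, FP=9+0+12+62=83, FN=28+29+24+18=99 → 160/342 = 0.4678
  VERB: TP=117, FP=7+4+7+18=36, FN=46+49+47+62=204 → 234/474 = 0.4937
Weighted-F1 score = Σ (supportᵢ/N)·F1 scoreᵢ with N=912: (141/912)·0.6884 + (111/912)·0.6645 + (160/912)·0.7135 + (179/912)·0.4678 + (321/912)·0.4937 = 0.578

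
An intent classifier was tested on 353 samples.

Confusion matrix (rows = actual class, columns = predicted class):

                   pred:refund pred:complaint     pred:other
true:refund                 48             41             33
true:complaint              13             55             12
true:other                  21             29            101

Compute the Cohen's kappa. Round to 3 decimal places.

0.363

Observed agreement pₒ = trace/N = 204/353 = 0.5779
Expected agreement pₑ = Σ (rowᵢ·colᵢ)/N² = (122·82 + 80·125 + 151·146)/353² = 0.3375
κ = (pₒ − pₑ)/(1 − pₑ) = (0.5779 − 0.3375)/(1 − 0.3375) = 0.363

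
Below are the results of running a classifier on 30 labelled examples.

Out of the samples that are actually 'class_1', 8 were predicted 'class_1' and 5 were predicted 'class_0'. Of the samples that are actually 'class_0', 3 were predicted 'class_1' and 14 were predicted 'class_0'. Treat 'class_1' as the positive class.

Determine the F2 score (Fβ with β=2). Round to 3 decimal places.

Fβ = (1+β²)·TP / ((1+β²)·TP + β²·FN + FP), with β²=4
= 5·8 / (5·8 + 4·5 + 3) = 0.635

0.635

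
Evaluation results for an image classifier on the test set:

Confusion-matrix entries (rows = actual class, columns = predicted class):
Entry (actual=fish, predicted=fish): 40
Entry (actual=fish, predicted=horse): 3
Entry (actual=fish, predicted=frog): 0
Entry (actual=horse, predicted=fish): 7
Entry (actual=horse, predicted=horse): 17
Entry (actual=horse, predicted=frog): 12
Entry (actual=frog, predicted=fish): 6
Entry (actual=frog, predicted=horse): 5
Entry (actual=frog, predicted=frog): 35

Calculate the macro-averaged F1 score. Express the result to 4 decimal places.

Per-class F1 score (2·TP/(2·TP+FP+FN)):
  fish: TP=40, FP=7+6=13, FN=3+0=3 → 80/96 = 0.83333
  horse: TP=17, FP=3+5=8, FN=7+12=19 → 34/61 = 0.55738
  frog: TP=35, FP=0+12=12, FN=6+5=11 → 70/93 = 0.75269
Macro-F1 score = mean = (0.83333 + 0.55738 + 0.75269) / 3 = 0.7145

0.7145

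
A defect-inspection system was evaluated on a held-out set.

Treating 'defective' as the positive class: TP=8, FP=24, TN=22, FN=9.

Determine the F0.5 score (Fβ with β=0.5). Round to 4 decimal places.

Fβ = (1+β²)·TP / ((1+β²)·TP + β²·FN + FP), with β²=1/4
= 1.25·8 / (1.25·8 + 0.25·9 + 24) = 0.2759

0.2759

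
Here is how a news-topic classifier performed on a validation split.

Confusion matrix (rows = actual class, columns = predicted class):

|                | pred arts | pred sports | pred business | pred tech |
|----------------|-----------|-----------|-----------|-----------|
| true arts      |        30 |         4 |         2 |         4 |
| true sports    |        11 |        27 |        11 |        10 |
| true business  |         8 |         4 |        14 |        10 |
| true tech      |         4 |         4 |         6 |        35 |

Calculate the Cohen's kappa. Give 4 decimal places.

Observed agreement pₒ = trace/N = 106/184 = 0.57609
Expected agreement pₑ = Σ (rowᵢ·colᵢ)/N² = (40·53 + 59·39 + 36·33 + 49·59)/184² = 0.25106
κ = (pₒ − pₑ)/(1 − pₑ) = (0.57609 − 0.25106)/(1 − 0.25106) = 0.4340

0.4340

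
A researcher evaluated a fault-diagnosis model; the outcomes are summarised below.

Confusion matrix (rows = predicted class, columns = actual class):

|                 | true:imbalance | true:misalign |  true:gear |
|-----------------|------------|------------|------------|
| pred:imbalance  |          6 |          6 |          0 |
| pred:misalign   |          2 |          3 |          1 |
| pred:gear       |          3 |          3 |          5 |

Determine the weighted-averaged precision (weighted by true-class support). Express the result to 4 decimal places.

Per-class precision (TP/(TP+FP)):
  imbalance: TP=6, FP=6+0=6 → 6/12 = 0.50000
  misalign: TP=3, FP=2+1=3 → 3/6 = 0.50000
  gear: TP=5, FP=3+3=6 → 5/11 = 0.45455
Weighted-precision = Σ (supportᵢ/N)·precisionᵢ with N=29: (11/29)·0.50000 + (12/29)·0.50000 + (6/29)·0.45455 = 0.4906

0.4906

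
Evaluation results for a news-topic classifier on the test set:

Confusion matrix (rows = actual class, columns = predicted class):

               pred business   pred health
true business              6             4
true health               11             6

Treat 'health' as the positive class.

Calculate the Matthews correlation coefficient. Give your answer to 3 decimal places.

-0.047

MCC = (TP·TN − FP·FN) / √((TP+FP)(TP+FN)(TN+FP)(TN+FN))
Numerator = 6·6 − 4·11 = -8
Denominator = √(10·17·10·17) = √28900 = 170.0000
MCC = -8 / 170.0000 = -0.047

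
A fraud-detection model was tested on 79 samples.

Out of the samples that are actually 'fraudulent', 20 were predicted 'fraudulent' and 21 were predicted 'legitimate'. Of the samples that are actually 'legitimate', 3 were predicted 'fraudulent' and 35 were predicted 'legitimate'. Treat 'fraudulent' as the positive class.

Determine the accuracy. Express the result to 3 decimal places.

0.696

Accuracy = (TP+TN)/N = (20+35)/79 = 0.696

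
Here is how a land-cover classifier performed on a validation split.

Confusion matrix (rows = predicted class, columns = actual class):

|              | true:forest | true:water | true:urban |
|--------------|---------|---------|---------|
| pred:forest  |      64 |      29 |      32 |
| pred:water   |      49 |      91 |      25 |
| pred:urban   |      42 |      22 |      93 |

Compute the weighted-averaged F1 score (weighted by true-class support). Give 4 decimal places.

0.5502

Per-class F1 score (2·TP/(2·TP+FP+FN)):
  forest: TP=64, FP=29+32=61, FN=49+42=91 → 128/280 = 0.45714
  water: TP=91, FP=49+25=74, FN=29+22=51 → 182/307 = 0.59283
  urban: TP=93, FP=42+22=64, FN=32+25=57 → 186/307 = 0.60586
Weighted-F1 score = Σ (supportᵢ/N)·F1 scoreᵢ with N=447: (155/447)·0.45714 + (142/447)·0.59283 + (150/447)·0.60586 = 0.5502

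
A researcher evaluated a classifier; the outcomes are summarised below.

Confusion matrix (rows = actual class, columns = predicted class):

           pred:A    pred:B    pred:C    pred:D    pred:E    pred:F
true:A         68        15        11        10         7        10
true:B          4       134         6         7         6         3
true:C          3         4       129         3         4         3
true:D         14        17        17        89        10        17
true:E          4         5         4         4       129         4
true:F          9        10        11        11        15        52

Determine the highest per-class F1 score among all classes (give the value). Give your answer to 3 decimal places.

Per-class F1 score (2·TP/(2·TP+FP+FN)):
  A: TP=68, FP=4+3+14+4+9=34, FN=15+11+10+7+10=53 → 136/223 = 0.6099
  B: TP=134, FP=15+4+17+5+10=51, FN=4+6+7+6+3=26 → 268/345 = 0.7768
  C: TP=129, FP=11+6+17+4+11=49, FN=3+4+3+4+3=17 → 258/324 = 0.7963
  D: TP=89, FP=10+7+3+4+11=35, FN=14+17+17+10+17=75 → 178/288 = 0.6181
  E: TP=129, FP=7+6+4+10+15=42, FN=4+5+4+4+4=21 → 258/321 = 0.8037
  F: TP=52, FP=10+3+3+17+4=37, FN=9+10+11+11+15=56 → 104/197 = 0.5279
Highest is class 'E' with F1 score = 0.804.

0.804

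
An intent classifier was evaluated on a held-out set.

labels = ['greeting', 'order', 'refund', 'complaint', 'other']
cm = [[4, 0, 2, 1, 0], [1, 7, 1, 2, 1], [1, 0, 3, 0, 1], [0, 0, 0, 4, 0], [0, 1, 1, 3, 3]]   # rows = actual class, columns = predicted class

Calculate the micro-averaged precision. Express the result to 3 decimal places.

0.583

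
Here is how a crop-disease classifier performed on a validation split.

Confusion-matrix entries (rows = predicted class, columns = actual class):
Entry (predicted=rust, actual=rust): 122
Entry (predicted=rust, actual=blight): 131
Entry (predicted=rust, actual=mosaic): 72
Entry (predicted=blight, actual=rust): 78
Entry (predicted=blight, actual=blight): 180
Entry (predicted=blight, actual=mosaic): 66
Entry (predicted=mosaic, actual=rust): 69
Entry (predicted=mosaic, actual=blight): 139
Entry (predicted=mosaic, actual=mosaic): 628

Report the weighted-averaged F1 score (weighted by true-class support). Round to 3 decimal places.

0.620

Per-class F1 score (2·TP/(2·TP+FP+FN)):
  rust: TP=122, FP=131+72=203, FN=78+69=147 → 244/594 = 0.4108
  blight: TP=180, FP=78+66=144, FN=131+139=270 → 360/774 = 0.4651
  mosaic: TP=628, FP=69+139=208, FN=72+66=138 → 1256/1602 = 0.7840
Weighted-F1 score = Σ (supportᵢ/N)·F1 scoreᵢ with N=1485: (269/1485)·0.4108 + (450/1485)·0.4651 + (766/1485)·0.7840 = 0.620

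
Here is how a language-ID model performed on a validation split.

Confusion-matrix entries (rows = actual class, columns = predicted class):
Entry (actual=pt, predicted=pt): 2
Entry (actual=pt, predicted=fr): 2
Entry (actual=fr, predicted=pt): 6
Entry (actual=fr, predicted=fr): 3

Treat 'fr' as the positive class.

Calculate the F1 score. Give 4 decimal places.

0.4286

Precision = TP/(TP+FP) = 3/5 = 0.6000
Recall = TP/(TP+FN) = 3/9 = 0.3333
F1 = 2·TP/(2·TP+FP+FN) = 6/14 = 0.4286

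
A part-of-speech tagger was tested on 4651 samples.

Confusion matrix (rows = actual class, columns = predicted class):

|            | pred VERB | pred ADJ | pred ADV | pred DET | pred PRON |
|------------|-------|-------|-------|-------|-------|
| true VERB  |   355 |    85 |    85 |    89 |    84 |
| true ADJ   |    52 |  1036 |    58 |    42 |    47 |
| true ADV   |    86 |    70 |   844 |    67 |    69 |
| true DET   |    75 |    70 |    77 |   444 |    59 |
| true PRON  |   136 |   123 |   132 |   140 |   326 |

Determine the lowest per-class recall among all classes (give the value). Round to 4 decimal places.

Per-class recall (TP/(TP+FN)):
  VERB: TP=355, FN=85+85+89+84=343 → 355/698 = 0.50860
  ADJ: TP=1036, FN=52+58+42+47=199 → 1036/1235 = 0.83887
  ADV: TP=844, FN=86+70+67+69=292 → 844/1136 = 0.74296
  DET: TP=444, FN=75+70+77+59=281 → 444/725 = 0.61241
  PRON: TP=326, FN=136+123+132+140=531 → 326/857 = 0.38040
Lowest is class 'PRON' with recall = 0.3804.

0.3804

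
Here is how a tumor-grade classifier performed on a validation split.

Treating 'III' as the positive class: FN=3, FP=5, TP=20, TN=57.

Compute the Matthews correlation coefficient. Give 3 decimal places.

MCC = (TP·TN − FP·FN) / √((TP+FP)(TP+FN)(TN+FP)(TN+FN))
Numerator = 20·57 − 5·3 = 1125
Denominator = √(25·23·62·60) = √2139000 = 1462.5321
MCC = 1125 / 1462.5321 = 0.769

0.769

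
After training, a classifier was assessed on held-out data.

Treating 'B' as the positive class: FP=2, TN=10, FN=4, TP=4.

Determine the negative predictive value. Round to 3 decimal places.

NPV = TN/(TN+FN) = 10/(10+4) = 0.714

0.714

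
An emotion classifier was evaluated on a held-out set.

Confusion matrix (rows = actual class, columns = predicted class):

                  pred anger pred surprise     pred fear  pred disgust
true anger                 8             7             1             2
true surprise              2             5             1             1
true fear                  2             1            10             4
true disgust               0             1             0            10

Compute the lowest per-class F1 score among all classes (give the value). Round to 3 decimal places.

0.435

Per-class F1 score (2·TP/(2·TP+FP+FN)):
  anger: TP=8, FP=2+2+0=4, FN=7+1+2=10 → 16/30 = 0.5333
  surprise: TP=5, FP=7+1+1=9, FN=2+1+1=4 → 10/23 = 0.4348
  fear: TP=10, FP=1+1+0=2, FN=2+1+4=7 → 20/29 = 0.6897
  disgust: TP=10, FP=2+1+4=7, FN=0+1+0=1 → 20/28 = 0.7143
Lowest is class 'surprise' with F1 score = 0.435.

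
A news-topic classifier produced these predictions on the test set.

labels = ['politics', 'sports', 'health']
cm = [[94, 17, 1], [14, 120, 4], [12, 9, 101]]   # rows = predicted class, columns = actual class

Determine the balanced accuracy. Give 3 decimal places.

Balanced accuracy = mean of per-class recall.
  politics: recall = 94/120 = 0.7833
  sports: recall = 120/146 = 0.8219
  health: recall = 101/106 = 0.9528
Mean = (0.7833 + 0.8219 + 0.9528) / 3 = 0.853

0.853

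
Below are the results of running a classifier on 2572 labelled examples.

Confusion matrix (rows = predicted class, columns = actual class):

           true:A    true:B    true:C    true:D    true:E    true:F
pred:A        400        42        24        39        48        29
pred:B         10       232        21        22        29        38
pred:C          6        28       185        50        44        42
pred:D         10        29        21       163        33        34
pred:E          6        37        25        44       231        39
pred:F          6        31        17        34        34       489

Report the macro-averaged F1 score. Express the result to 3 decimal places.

0.637

Per-class F1 score (2·TP/(2·TP+FP+FN)):
  A: TP=400, FP=42+24+39+48+29=182, FN=10+6+10+6+6=38 → 800/1020 = 0.7843
  B: TP=232, FP=10+21+22+29+38=120, FN=42+28+29+37+31=167 → 464/751 = 0.6178
  C: TP=185, FP=6+28+50+44+42=170, FN=24+21+21+25+17=108 → 370/648 = 0.5710
  D: TP=163, FP=10+29+21+33+34=127, FN=39+22+50+44+34=189 → 326/642 = 0.5078
  E: TP=231, FP=6+37+25+44+39=151, FN=48+29+44+33+34=188 → 462/801 = 0.5768
  F: TP=489, FP=6+31+17+34+34=122, FN=29+38+42+34+39=182 → 978/1282 = 0.7629
Macro-F1 score = mean = (0.7843 + 0.6178 + 0.5710 + 0.5078 + 0.5768 + 0.7629) / 6 = 0.637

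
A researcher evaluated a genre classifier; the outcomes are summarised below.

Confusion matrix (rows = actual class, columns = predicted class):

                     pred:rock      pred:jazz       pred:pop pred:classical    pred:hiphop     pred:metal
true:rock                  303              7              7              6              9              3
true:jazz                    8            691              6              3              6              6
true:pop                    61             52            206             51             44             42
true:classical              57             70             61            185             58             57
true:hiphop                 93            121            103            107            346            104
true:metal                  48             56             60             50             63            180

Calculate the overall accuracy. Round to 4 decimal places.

0.5739

Accuracy = trace / total = (303+691+206+185+346+180=1911) / 3330 = 1911/3330 = 0.5739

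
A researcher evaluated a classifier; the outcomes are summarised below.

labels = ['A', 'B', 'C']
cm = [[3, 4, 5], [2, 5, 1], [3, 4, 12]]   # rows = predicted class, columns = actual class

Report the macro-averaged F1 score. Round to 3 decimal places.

0.475

Per-class F1 score (2·TP/(2·TP+FP+FN)):
  A: TP=3, FP=4+5=9, FN=2+3=5 → 6/20 = 0.3000
  B: TP=5, FP=2+1=3, FN=4+4=8 → 10/21 = 0.4762
  C: TP=12, FP=3+4=7, FN=5+1=6 → 24/37 = 0.6486
Macro-F1 score = mean = (0.3000 + 0.4762 + 0.6486) / 3 = 0.475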